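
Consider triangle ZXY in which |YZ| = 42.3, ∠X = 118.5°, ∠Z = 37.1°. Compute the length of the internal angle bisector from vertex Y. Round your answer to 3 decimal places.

The third angle is ∠Y = 180° − ∠Z − ∠X = 24.40°.
Law of sines: |XY| = |YZ|·sin Z/sin X ≈ 29.034.
Law of sines: |ZX| = |YZ|·sin Y/sin X ≈ 19.884.
The bisector from Y has length 2·|XY|·|YZ|·cos(∠Y/2)/(|XY|+|YZ|) ≈ 33.656.

t_Y ≈ 33.656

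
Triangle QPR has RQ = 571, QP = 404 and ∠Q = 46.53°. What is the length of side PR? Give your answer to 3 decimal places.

By the law of cosines, PR² = RQ² + QP² − 2·RQ·QP·cos Q = 1.7185e+05, so PR ≈ 414.54.

414.545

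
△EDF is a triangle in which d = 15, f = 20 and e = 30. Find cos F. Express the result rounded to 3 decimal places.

By the law of cosines, cos F = (e² + d² − f²) / (2·e·d) ≈ 0.80556, so ∠F ≈ 36.34°.

0.806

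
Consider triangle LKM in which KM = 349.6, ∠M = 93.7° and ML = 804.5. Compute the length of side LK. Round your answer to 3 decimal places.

By the law of cosines, LK² = KM² + ML² − 2·KM·ML·cos M = 8.0574e+05, so LK ≈ 897.63.

897.630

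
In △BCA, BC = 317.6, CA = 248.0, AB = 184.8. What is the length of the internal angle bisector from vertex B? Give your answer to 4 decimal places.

By the law of cosines, cos B = (AB² + BC² − CA²) / (2·AB·BC) ≈ 0.62629, so ∠B ≈ 51.22°.
The bisector from B has length 2·AB·BC·cos(∠B/2)/(AB+BC) ≈ 210.69.

210.6913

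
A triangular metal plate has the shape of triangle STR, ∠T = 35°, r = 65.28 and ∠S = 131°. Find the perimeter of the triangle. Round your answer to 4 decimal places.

perimeter ≈ 423.7036

The third angle is ∠R = 180° − ∠S − ∠T = 14.00°.
Law of sines: s = r·sin S/sin R ≈ 203.65.
Law of sines: t = r·sin T/sin R ≈ 154.77.
Semiperimeter p = (203.65+154.77+65.28)/2 = 211.85.
Perimeter = 203.65 + 154.77 + 65.28 = 423.7.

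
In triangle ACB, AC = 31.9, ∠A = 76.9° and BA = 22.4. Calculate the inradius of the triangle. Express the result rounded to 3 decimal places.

By the law of cosines, CB² = BA² + AC² − 2·BA·AC·cos A = 1195.5, so CB ≈ 34.575.
Area = ½·BA·AC·sin A ≈ 347.98.
Semiperimeter s = (34.575+22.4+31.9)/2 = 44.438.
Inradius = area/s = 347.98/44.438 ≈ 7.8308.

7.831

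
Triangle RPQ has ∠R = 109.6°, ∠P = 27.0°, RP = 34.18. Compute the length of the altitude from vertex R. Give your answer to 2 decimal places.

h_R ≈ 15.52

The third angle is ∠Q = 180° − ∠R − ∠P = 43.40°.
Law of sines: PQ = RP·sin R/sin Q ≈ 46.864.
Law of sines: QR = RP·sin P/sin Q ≈ 22.584.
Area = ½·RP·PQ·sin P ≈ 363.6.
The altitude from R has length 2·area/PQ ≈ 15.517.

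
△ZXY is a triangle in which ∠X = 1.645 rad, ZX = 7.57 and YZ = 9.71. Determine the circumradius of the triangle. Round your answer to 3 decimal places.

Law of sines: sin Y = ZX·sin X/YZ ≈ 0.77746.
Since YZ ≥ ZX, only the acute value applies: ∠Y ≈ 0.891 rad.
Then ∠Z = π − ∠X − ∠Y ≈ 0.606 rad.
Law of sines gives XY = YZ·sin Z/sin X ≈ 5.5457.
Circumradius = YZ/(2 sin X) ≈ 4.8684.

R ≈ 4.868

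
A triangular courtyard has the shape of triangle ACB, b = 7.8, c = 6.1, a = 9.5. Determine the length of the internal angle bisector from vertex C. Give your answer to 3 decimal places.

8.055

By the law of cosines, cos C = (b² + a² − c²) / (2·b·a) ≈ 0.76842, so ∠C ≈ 39.79°.
The bisector from C has length 2·b·a·cos(∠C/2)/(b+a) ≈ 8.0553.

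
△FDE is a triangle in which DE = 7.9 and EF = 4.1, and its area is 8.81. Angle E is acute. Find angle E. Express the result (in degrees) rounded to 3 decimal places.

∠E ≈ 32.956°

From area = ½·DE·EF·sin E, we get sin E = 2·area/(DE·EF) ≈ 0.54400.
Taking the acute solution, ∠E ≈ 32.96°.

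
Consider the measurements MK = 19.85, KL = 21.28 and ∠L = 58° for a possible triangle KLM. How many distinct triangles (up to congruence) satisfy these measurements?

2

KL·sin L = 21.28·sin(58°) ≈ 18.05.
Since KL sin L < MK < KL (18.05 < 19.85 < 21.28), two triangles exist.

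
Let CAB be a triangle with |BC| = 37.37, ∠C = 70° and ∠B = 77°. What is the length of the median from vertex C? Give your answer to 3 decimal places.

The third angle is ∠A = 180° − ∠B − ∠C = 33.00°.
Law of sines: |AB| = |BC|·sin C/sin A ≈ 64.476.
Law of sines: |CA| = |BC|·sin B/sin A ≈ 66.856.
Median from C: ½√(2·|BC|² + 2·|CA|² − |AB|²) ≈ 43.518.

m_C ≈ 43.518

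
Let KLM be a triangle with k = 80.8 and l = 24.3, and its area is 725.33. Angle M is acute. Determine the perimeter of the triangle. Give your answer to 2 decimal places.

171.98

From area = ½·k·l·sin M, we get sin M = 2·area/(k·l) ≈ 0.73884.
Taking the acute solution, ∠M ≈ 47.63°.
Law of cosines then gives m ≈ 66.879.
Perimeter = 80.8 + 24.3 + 66.879 = 171.98.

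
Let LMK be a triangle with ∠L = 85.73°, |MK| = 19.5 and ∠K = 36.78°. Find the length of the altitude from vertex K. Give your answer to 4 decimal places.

h_K ≈ 16.4443

The third angle is ∠M = 180° − ∠K − ∠L = 57.49°.
Law of sines: |KL| = |MK|·sin M/sin L ≈ 16.49.
Law of sines: |LM| = |MK|·sin K/sin L ≈ 11.708.
Area = ½·|MK|·|KL|·sin K ≈ 96.265.
The altitude from K has length 2·area/|LM| ≈ 16.444.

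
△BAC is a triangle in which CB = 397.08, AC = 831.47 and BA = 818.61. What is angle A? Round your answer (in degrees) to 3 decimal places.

∠A ≈ 27.835°

By the law of cosines, cos A = (BA² + AC² − CB²) / (2·BA·AC) ≈ 0.88430, so ∠A ≈ 27.83°.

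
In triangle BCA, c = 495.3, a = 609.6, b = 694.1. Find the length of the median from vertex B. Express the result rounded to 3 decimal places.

m_B ≈ 433.617

Median from B: ½√(2·c² + 2·a² − b²) ≈ 433.62.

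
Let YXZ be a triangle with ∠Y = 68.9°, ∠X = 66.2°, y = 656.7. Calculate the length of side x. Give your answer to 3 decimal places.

The third angle is ∠Z = 180° − ∠Y − ∠X = 44.90°.
Law of sines: x = y·sin X/sin Y ≈ 644.03.

644.034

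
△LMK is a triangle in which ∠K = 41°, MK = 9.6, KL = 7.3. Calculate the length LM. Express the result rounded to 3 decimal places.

By the law of cosines, LM² = MK² + KL² − 2·MK·KL·cos K = 39.67, so LM ≈ 6.2984.

6.298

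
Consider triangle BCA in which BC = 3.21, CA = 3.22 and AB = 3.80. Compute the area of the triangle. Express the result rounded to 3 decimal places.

Semiperimeter s = (3.22 + 3.8 + 3.21)/2 = 5.115.
Heron's formula: area = √(5.115·1.895·1.315·1.905) ≈ 4.9276.

area ≈ 4.928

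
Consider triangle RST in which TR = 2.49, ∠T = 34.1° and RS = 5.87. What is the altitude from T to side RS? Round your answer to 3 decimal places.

h_T ≈ 1.846

Law of sines: sin S = TR·sin T/RS ≈ 0.23782.
Since RS ≥ TR, only the acute value applies: ∠S ≈ 13.76°.
Then ∠R = 180° − ∠T − ∠S ≈ 132.14°.
Law of sines gives ST = RS·sin R/sin T ≈ 7.7635.
Area = ½·RS·TR·sin R ≈ 5.4189.
The altitude from T has length 2·area/RS ≈ 1.8463.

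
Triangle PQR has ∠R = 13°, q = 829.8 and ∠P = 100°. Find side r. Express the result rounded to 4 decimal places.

202.7848

The third angle is ∠Q = 180° − ∠R − ∠P = 67.00°.
Law of sines: r = q·sin R/sin Q ≈ 202.78.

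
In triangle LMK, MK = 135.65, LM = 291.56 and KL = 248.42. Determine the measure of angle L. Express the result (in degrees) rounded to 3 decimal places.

∠L ≈ 27.647°

By the law of cosines, cos L = (KL² + LM² − MK²) / (2·KL·LM) ≈ 0.88582, so ∠L ≈ 27.65°.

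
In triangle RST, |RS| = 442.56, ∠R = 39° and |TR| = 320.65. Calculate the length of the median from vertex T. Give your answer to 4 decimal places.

By the law of cosines, |ST|² = |TR|² + |RS|² − 2·|TR|·|RS|·cos R = 78111, so |ST| ≈ 279.48.
Median from T: ½√(2·|ST|² + 2·|TR|² − |RS|²) ≈ 203.71.

m_T ≈ 203.7128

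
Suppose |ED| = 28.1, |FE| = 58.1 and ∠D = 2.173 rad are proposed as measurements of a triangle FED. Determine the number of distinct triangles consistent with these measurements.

|ED|·sin D = 28.1·sin(2.173 rad) ≈ 23.16.
Since ∠D is not acute, a triangle exists only if |FE| > |ED|; here |FE| > |ED|, so there is exactly one triangle.

1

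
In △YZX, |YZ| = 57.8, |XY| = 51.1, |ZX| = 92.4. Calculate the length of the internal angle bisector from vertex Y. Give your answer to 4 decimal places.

28.7614

By the law of cosines, cos Y = (|XY|² + |YZ|² − |ZX|²) / (2·|XY|·|YZ|) ≈ -0.43772, so ∠Y ≈ 115.96°.
The bisector from Y has length 2·|XY|·|YZ|·cos(∠Y/2)/(|XY|+|YZ|) ≈ 28.761.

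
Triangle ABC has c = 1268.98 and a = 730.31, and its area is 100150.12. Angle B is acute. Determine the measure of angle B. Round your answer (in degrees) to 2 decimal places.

From area = ½·c·a·sin B, we get sin B = 2·area/(c·a) ≈ 0.21613.
Taking the acute solution, ∠B ≈ 12.48°.

12.48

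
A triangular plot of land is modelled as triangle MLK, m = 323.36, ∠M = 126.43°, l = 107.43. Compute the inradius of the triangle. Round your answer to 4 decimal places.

Law of sines: sin L = l·sin M/m ≈ 0.26731.
Since m ≥ l, only the acute value applies: ∠L ≈ 15.50°.
Then ∠K = 180° − ∠M − ∠L ≈ 38.07°.
Law of sines gives k = m·sin K/sin M ≈ 247.8.
Area = ½·m·l·sin K ≈ 10709.
Semiperimeter s = (323.36+107.43+247.8)/2 = 339.29.
Inradius = area/s = 10709/339.29 ≈ 31.564.

r ≈ 31.5636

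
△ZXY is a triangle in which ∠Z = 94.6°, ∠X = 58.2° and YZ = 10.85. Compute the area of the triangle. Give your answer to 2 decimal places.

area ≈ 31.56

The third angle is ∠Y = 180° − ∠Z − ∠X = 27.20°.
Law of sines: XY = YZ·sin Z/sin X ≈ 12.725.
Law of sines: ZX = YZ·sin Y/sin X ≈ 5.8355.
Area = ½·YZ·XY·sin Y ≈ 31.555.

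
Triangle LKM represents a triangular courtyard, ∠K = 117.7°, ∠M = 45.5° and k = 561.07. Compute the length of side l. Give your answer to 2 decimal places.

The third angle is ∠L = 180° − ∠K − ∠M = 16.80°.
Law of sines: l = k·sin L/sin K ≈ 183.16.

183.16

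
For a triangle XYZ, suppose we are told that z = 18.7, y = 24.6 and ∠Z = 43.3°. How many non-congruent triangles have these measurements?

2

y·sin Z = 24.6·sin(43.3°) ≈ 16.87.
Since y sin Z < z < y (16.87 < 18.7 < 24.6), two triangles exist.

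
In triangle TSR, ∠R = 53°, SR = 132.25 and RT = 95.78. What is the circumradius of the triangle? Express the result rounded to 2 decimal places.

66.90

By the law of cosines, TS² = SR² + RT² − 2·SR·RT·cos R = 11418, so TS ≈ 106.85.
Area = ½·SR·RT·sin R ≈ 5058.1.
Circumradius = TS/(2 sin R) ≈ 66.897.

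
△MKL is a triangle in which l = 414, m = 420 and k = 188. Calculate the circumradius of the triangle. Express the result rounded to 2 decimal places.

By the law of cosines, cos M = (k² + l² − m²) / (2·k·l) ≈ 0.19491, so ∠M ≈ 78.76°.
Circumradius = m/(2 sin M) ≈ 214.11.

R ≈ 214.11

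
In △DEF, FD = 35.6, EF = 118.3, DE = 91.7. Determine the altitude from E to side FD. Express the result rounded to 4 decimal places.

Semiperimeter s = (118.3 + 35.6 + 91.7)/2 = 122.8.
Heron's formula: area = √(122.8·4.5·87.2·31.1) ≈ 1224.2.
The altitude from E has length 2·area/FD ≈ 68.774.

68.7739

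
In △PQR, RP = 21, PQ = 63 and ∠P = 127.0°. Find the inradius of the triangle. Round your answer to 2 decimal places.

By the law of cosines, QR² = RP² + PQ² − 2·RP·PQ·cos P = 6002.4, so QR ≈ 77.475.
Area = ½·RP·PQ·sin P ≈ 528.3.
Semiperimeter s = (77.475+21+63)/2 = 80.738.
Inradius = area/s = 528.3/80.738 ≈ 6.5434.

r ≈ 6.54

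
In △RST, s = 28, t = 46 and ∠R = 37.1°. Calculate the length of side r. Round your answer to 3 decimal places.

By the law of cosines, r² = s² + t² − 2·s·t·cos R = 845.42, so r ≈ 29.076.

29.076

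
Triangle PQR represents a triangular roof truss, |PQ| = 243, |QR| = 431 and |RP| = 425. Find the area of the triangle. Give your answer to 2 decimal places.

Semiperimeter s = (431 + 425 + 243)/2 = 549.5.
Heron's formula: area = √(549.5·118.5·124.5·306.5) ≈ 49847.

area ≈ 49847.45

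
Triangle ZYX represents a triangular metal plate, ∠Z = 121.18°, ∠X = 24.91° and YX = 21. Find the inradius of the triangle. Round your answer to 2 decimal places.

The third angle is ∠Y = 180° − ∠X − ∠Z = 33.91°.
Law of sines: XZ = YX·sin Y/sin Z ≈ 13.694.
Law of sines: ZY = YX·sin X/sin Z ≈ 10.339.
Area = ½·YX·XZ·sin X ≈ 60.561.
Semiperimeter s = (21+13.694+10.339)/2 = 22.516.
Inradius = area/s = 60.561/22.516 ≈ 2.6897.

r ≈ 2.69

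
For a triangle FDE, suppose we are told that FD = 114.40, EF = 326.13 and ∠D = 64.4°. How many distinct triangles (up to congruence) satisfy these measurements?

1

FD·sin D = 114.40·sin(64.4°) ≈ 103.2.
Since EF ≥ FD, exactly one triangle exists.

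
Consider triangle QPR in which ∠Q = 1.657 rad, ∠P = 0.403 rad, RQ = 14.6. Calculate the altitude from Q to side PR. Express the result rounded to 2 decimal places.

h_Q ≈ 12.89

The third angle is ∠R = π − ∠Q − ∠P = 1.082 rad.
Law of sines: PR = RQ·sin Q/sin P ≈ 37.09.
Law of sines: QP = RQ·sin R/sin P ≈ 32.861.
Area = ½·RQ·PR·sin R ≈ 239.
The altitude from Q has length 2·area/PR ≈ 12.888.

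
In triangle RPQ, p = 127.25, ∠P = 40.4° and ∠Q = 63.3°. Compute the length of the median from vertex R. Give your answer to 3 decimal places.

119.928

The third angle is ∠R = 180° − ∠P − ∠Q = 76.30°.
Law of sines: r = p·sin R/sin P ≈ 190.75.
Law of sines: q = p·sin Q/sin P ≈ 175.4.
Median from R: ½√(2·p² + 2·q² − r²) ≈ 119.93.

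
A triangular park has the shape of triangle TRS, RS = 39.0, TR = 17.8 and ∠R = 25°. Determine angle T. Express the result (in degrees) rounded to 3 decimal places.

∠T ≈ 136.791°

By the law of cosines, ST² = TR² + RS² − 2·TR·RS·cos R = 579.52, so ST ≈ 24.073.
Law of cosines again: cos T = (ST² + TR² − RS²)/(2·ST·TR) ≈ -0.72886, so ∠T ≈ 136.79°.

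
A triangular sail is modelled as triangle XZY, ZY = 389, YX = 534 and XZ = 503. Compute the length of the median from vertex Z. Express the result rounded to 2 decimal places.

Median from Z: ½√(2·XZ² + 2·ZY² − YX²) ≈ 361.77.

m_Z ≈ 361.77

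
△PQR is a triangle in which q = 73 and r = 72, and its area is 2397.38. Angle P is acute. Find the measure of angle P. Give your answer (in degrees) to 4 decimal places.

From area = ½·q·r·sin P, we get sin P = 2·area/(q·r) ≈ 0.91225.
Taking the acute solution, ∠P ≈ 65.82°.

∠P ≈ 65.8175°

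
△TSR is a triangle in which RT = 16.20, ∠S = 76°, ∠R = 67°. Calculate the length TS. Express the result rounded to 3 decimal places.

The third angle is ∠T = 180° − ∠S − ∠R = 37.00°.
Law of sines: TS = RT·sin R/sin S ≈ 15.369.

15.369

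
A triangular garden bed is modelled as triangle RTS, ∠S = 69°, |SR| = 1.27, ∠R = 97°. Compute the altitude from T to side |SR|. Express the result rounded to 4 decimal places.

4.8644

The third angle is ∠T = 180° − ∠S − ∠R = 14.00°.
Law of sines: |TS| = |SR|·sin R/sin T ≈ 5.2105.
Law of sines: |RT| = |SR|·sin S/sin T ≈ 4.901.
Area = ½·|SR|·|TS|·sin S ≈ 3.0889.
The altitude from T has length 2·area/|SR| ≈ 4.8644.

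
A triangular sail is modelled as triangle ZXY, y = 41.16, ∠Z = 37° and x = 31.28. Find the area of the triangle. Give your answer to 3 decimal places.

Area = ½·x·y·sin Z ≈ 387.41.

387.414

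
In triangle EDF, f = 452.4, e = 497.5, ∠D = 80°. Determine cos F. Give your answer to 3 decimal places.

By the law of cosines, d² = f² + e² − 2·f·e·cos D = 3.7401e+05, so d ≈ 611.56.
Law of cosines again: cos F = (e² + d² − f²)/(2·e·d) ≈ 0.68504, so ∠F ≈ 46.76°.

cos F ≈ 0.685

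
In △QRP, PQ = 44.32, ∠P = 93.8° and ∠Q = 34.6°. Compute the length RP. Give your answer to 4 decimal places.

The third angle is ∠R = 180° − ∠P − ∠Q = 51.60°.
Law of sines: RP = PQ·sin Q/sin R ≈ 32.113.

32.1131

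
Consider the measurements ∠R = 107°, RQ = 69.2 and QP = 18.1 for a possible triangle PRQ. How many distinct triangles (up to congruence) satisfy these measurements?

RQ·sin R = 69.2·sin(107°) ≈ 66.18.
Since ∠R is not acute, a triangle exists only if QP > RQ; here QP ≤ RQ, so there is no triangle.

0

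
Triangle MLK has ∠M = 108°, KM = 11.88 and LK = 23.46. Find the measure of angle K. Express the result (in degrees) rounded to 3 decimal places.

∠K ≈ 43.209°

Law of sines: sin L = KM·sin M/LK ≈ 0.48161.
Since LK ≥ KM, only the acute value applies: ∠L ≈ 28.79°.
Then ∠K = 180° − ∠M − ∠L ≈ 43.21°.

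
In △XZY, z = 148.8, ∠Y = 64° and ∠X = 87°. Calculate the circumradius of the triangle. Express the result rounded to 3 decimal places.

153.462

The third angle is ∠Z = 180° − ∠Y − ∠X = 29.00°.
Law of sines: x = z·sin X/sin Z ≈ 306.5.
Law of sines: y = z·sin Y/sin Z ≈ 275.86.
Circumradius = z/(2 sin Z) ≈ 153.46.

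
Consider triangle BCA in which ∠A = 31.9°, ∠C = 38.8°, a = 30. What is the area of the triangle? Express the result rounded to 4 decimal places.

503.6069

The third angle is ∠B = 180° − ∠C − ∠A = 109.30°.
Law of sines: b = a·sin B/sin A ≈ 53.581.
Law of sines: c = a·sin C/sin A ≈ 35.573.
Area = ½·a·b·sin C ≈ 503.61.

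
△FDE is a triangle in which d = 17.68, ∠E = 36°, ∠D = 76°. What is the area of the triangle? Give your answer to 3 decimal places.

87.784

The third angle is ∠F = 180° − ∠D − ∠E = 68.00°.
Law of sines: f = d·sin F/sin D ≈ 16.894.
Law of sines: e = d·sin E/sin D ≈ 10.71.
Area = ½·d·f·sin E ≈ 87.784.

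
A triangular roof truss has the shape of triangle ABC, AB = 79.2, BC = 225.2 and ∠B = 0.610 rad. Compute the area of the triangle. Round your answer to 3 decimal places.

area ≈ 5108.786

Area = ½·AB·BC·sin B ≈ 5108.8.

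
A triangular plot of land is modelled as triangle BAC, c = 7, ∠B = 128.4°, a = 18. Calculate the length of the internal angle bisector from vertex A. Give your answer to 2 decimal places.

t_A ≈ 10.16

By the law of cosines, b² = a² + c² − 2·a·c·cos B = 529.53, so b ≈ 23.012.
Law of cosines again: cos A = (c² + b² − a²)/(2·c·b) ≈ 0.79007, so ∠A ≈ 37.81°.
The bisector from A has length 2·c·b·cos(∠A/2)/(c+b) ≈ 10.156.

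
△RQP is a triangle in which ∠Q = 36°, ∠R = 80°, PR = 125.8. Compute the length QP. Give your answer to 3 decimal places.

The third angle is ∠P = 180° − ∠R − ∠Q = 64.00°.
Law of sines: QP = PR·sin R/sin Q ≈ 210.77.

210.772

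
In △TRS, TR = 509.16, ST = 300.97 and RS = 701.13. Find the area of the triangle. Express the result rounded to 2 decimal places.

area ≈ 67932.60

Semiperimeter s = (701.13 + 300.97 + 509.16)/2 = 755.63.
Heron's formula: area = √(755.63·54.5·454.66·246.47) ≈ 67933.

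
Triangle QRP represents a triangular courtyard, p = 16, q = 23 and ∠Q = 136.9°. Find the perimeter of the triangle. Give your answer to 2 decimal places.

Law of sines: sin P = p·sin Q/q ≈ 0.47532.
Since q ≥ p, only the acute value applies: ∠P ≈ 28.38°.
Then ∠R = 180° − ∠Q − ∠P ≈ 14.72°.
Law of sines gives r = q·sin R/sin Q ≈ 8.5531.
Semiperimeter s = (23+8.5531+16)/2 = 23.777.
Perimeter = 23 + 8.5531 + 16 = 47.553.

47.55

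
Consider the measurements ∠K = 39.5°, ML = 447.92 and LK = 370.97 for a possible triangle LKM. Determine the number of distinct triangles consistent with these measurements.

LK·sin K = 370.97·sin(39.5°) ≈ 236.
Since ML ≥ LK, exactly one triangle exists.

1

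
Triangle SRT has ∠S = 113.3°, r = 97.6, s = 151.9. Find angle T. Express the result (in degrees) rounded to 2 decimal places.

Law of sines: sin R = r·sin S/s ≈ 0.59013.
Since s ≥ r, only the acute value applies: ∠R ≈ 36.17°.
Then ∠T = 180° − ∠S − ∠R ≈ 30.53°.

30.53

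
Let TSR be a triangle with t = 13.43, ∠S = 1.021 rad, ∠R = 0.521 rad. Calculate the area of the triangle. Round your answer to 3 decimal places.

area ≈ 38.289

The third angle is ∠T = π − ∠S − ∠R = 1.600 rad.
Law of sines: s = t·sin S/sin T ≈ 11.456.
Law of sines: r = t·sin R/sin T ≈ 6.6875.
Area = ½·t·s·sin R ≈ 38.289.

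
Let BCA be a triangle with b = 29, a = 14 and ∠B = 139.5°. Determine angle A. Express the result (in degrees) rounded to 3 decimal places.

Law of sines: sin A = a·sin B/b ≈ 0.31353.
Since b ≥ a, only the acute value applies: ∠A ≈ 18.27°.
Then ∠C = 180° − ∠B − ∠A ≈ 22.23°.

∠A ≈ 18.272°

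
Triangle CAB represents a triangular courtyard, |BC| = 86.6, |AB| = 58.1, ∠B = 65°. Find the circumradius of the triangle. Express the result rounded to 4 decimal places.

By the law of cosines, |CA|² = |AB|² + |BC|² − 2·|AB|·|BC|·cos B = 6622.4, so |CA| ≈ 81.378.
Area = ½·|AB|·|BC|·sin B ≈ 2280.
Circumradius = |CA|/(2 sin B) ≈ 44.895.

R ≈ 44.8954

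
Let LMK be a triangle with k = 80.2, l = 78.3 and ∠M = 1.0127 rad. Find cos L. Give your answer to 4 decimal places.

0.5038

By the law of cosines, m² = k² + l² − 2·k·l·cos M = 5911.9, so m ≈ 76.889.
Law of cosines again: cos L = (m² + k² − l²)/(2·m·k) ≈ 0.50377, so ∠L ≈ 1.0428 rad.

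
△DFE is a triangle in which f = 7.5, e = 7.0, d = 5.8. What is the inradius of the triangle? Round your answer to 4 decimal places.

Semiperimeter s = (5.8 + 7.5 + 7)/2 = 10.15.
Heron's formula: area = √(10.15·4.35·2.65·3.15) ≈ 19.198.
Inradius = area/s = 19.198/10.15 ≈ 1.8914.

1.8914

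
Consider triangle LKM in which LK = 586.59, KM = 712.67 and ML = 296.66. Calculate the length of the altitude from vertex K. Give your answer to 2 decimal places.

Semiperimeter s = (712.67 + 296.66 + 586.59)/2 = 797.96.
Heron's formula: area = √(797.96·85.29·501.3·211.37) ≈ 84920.
The altitude from K has length 2·area/ML ≈ 572.51.

h_K ≈ 572.51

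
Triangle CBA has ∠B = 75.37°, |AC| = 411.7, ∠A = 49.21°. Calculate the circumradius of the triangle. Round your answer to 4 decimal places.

212.7479

The third angle is ∠C = 180° − ∠B − ∠A = 55.42°.
Law of sines: |BA| = |AC|·sin C/sin B ≈ 350.33.
Law of sines: |CB| = |AC|·sin A/sin B ≈ 322.15.
Circumradius = |AC|/(2 sin B) ≈ 212.75.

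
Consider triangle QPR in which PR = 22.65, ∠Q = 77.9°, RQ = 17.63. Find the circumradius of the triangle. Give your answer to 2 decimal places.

Law of sines: sin P = RQ·sin Q/PR ≈ 0.76107.
Since PR ≥ RQ, only the acute value applies: ∠P ≈ 49.56°.
Then ∠R = 180° − ∠Q − ∠P ≈ 52.54°.
Law of sines gives QP = PR·sin R/sin Q ≈ 18.388.
Circumradius = PR/(2 sin Q) ≈ 11.582.

11.58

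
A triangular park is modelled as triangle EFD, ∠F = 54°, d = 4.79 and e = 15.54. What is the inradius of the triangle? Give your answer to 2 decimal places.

By the law of cosines, f² = d² + e² − 2·d·e·cos F = 176.93, so f ≈ 13.302.
Area = ½·d·e·sin F ≈ 30.11.
Semiperimeter s = (15.54+13.302+4.79)/2 = 16.816.
Inradius = area/s = 30.11/16.816 ≈ 1.7906.

1.79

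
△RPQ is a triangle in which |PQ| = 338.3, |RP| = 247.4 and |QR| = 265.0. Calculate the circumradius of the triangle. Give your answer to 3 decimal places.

170.587

By the law of cosines, cos R = (|QR|² + |RP|² − |PQ|²) / (2·|QR|·|RP|) ≈ 0.12953, so ∠R ≈ 1.441 rad.
Circumradius = |PQ|/(2 sin R) ≈ 170.59.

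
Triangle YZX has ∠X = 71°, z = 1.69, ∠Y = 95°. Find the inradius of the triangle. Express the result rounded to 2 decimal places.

The third angle is ∠Z = 180° − ∠X − ∠Y = 14.00°.
Law of sines: y = z·sin Y/sin Z ≈ 6.9591.
Law of sines: x = z·sin X/sin Z ≈ 6.6051.
Area = ½·z·y·sin X ≈ 5.5601.
Semiperimeter s = (6.9591+1.69+6.6051)/2 = 7.6271.
Inradius = area/s = 5.5601/7.6271 ≈ 0.72899.

0.73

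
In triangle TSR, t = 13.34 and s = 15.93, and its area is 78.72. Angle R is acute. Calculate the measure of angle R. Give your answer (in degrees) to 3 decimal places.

∠R ≈ 47.806°

From area = ½·t·s·sin R, we get sin R = 2·area/(t·s) ≈ 0.74087.
Taking the acute solution, ∠R ≈ 47.81°.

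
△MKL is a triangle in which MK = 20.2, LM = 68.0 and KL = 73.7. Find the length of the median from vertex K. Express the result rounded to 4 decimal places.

41.9984

Median from K: ½√(2·MK² + 2·KL² − LM²) ≈ 41.998.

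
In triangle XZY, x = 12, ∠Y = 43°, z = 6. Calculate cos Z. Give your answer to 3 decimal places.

0.881

By the law of cosines, y² = x² + z² − 2·x·z·cos Y = 74.685, so y ≈ 8.6421.
Law of cosines again: cos Z = (y² + x² − z²)/(2·y·x) ≈ 0.88080, so ∠Z ≈ 28.26°.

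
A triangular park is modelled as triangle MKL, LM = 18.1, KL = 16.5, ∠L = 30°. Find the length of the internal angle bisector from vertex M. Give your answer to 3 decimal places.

10.193

By the law of cosines, MK² = KL² + LM² − 2·KL·LM·cos L = 82.583, so MK ≈ 9.0875.
Law of cosines again: cos M = (LM² + MK² − KL²)/(2·LM·MK) ≈ 0.41932, so ∠M ≈ 65.21°.
The bisector from M has length 2·LM·MK·cos(∠M/2)/(LM+MK) ≈ 10.193.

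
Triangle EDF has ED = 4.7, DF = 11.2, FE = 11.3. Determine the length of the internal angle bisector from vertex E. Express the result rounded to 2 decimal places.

By the law of cosines, cos E = (FE² + ED² − DF²) / (2·FE·ED) ≈ 0.22915, so ∠E ≈ 76.75°.
The bisector from E has length 2·FE·ED·cos(∠E/2)/(FE+ED) ≈ 5.2044.

t_E ≈ 5.20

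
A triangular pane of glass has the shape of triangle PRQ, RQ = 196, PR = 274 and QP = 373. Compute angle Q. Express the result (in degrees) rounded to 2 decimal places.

∠Q ≈ 45.51°

By the law of cosines, cos Q = (RQ² + QP² − PR²) / (2·RQ·QP) ≈ 0.70081, so ∠Q ≈ 45.51°.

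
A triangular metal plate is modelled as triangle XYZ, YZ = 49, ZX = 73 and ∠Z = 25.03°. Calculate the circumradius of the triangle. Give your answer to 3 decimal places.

By the law of cosines, XY² = YZ² + ZX² − 2·YZ·ZX·cos Z = 1247.9, so XY ≈ 35.325.
Area = ½·YZ·ZX·sin Z ≈ 756.7.
Circumradius = XY/(2 sin Z) ≈ 41.746.

R ≈ 41.746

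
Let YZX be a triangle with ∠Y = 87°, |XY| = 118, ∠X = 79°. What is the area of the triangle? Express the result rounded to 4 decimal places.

area ≈ 28210.4377

The third angle is ∠Z = 180° − ∠X − ∠Y = 14.00°.
Law of sines: |ZX| = |XY|·sin Y/sin Z ≈ 487.09.
Law of sines: |YZ| = |XY|·sin X/sin Z ≈ 478.8.
Area = ½·|XY|·|ZX|·sin X ≈ 28210.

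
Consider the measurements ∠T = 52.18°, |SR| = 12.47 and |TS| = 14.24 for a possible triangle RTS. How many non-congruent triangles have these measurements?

2

|TS|·sin T = 14.24·sin(52.18°) ≈ 11.25.
Since |TS| sin T < |SR| < |TS| (11.25 < 12.47 < 14.24), two triangles exist.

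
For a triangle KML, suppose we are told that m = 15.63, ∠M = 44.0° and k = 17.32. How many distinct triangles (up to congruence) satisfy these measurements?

k·sin M = 17.32·sin(44.0°) ≈ 12.03.
Since k sin M < m < k (12.03 < 15.63 < 17.32), two triangles exist.

2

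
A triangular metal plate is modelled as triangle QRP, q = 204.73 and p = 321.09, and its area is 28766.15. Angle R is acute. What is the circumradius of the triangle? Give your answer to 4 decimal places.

163.0062

From area = ½·p·q·sin R, we get sin R = 2·area/(p·q) ≈ 0.87519.
Taking the acute solution, ∠R ≈ 61.07°.
Law of cosines then gives r ≈ 285.32.
Circumradius = r/(2 sin R) ≈ 163.01.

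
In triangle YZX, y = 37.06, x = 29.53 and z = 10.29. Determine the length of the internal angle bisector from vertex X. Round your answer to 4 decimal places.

t_X ≈ 15.2651

By the law of cosines, cos X = (y² + z² − x²) / (2·y·z) ≈ 0.79626, so ∠X ≈ 37.23°.
The bisector from X has length 2·y·z·cos(∠X/2)/(y+z) ≈ 15.265.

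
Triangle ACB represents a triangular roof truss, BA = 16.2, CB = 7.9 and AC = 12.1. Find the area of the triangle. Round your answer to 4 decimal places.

Semiperimeter s = (7.9 + 16.2 + 12.1)/2 = 18.1.
Heron's formula: area = √(18.1·10.2·1.9·6) ≈ 45.877.

45.8767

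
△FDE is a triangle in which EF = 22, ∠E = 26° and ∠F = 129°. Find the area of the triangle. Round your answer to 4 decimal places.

195.0795

The third angle is ∠D = 180° − ∠E − ∠F = 25.00°.
Law of sines: DE = EF·sin F/sin D ≈ 40.455.
Law of sines: FD = EF·sin E/sin D ≈ 22.82.
Area = ½·EF·DE·sin E ≈ 195.08.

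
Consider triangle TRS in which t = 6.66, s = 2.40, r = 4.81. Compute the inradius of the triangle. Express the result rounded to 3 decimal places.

0.618

Semiperimeter p = (6.66 + 4.81 + 2.4)/2 = 6.935.
Heron's formula: area = √(6.935·0.275·2.125·4.535) ≈ 4.287.
Inradius = area/p = 4.287/6.935 ≈ 0.61817.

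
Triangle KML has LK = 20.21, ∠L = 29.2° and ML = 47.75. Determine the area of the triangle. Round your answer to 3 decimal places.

235.399

Area = ½·ML·LK·sin L ≈ 235.4.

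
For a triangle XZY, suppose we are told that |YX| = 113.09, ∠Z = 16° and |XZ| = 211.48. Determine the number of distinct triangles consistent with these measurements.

2

|XZ|·sin Z = 211.48·sin(16°) ≈ 58.29.
Since |XZ| sin Z < |YX| < |XZ| (58.29 < 113.09 < 211.48), two triangles exist.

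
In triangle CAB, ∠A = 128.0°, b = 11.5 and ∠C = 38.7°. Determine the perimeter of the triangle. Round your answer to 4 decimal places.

82.1474

The third angle is ∠B = 180° − ∠C − ∠A = 13.30°.
Law of sines: c = b·sin C/sin B ≈ 31.255.
Law of sines: a = b·sin A/sin B ≈ 39.392.
Semiperimeter s = (31.255+39.392+11.5)/2 = 41.074.
Perimeter = 31.255 + 39.392 + 11.5 = 82.147.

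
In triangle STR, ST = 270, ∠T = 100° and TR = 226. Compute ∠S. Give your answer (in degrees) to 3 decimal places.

By the law of cosines, RS² = ST² + TR² − 2·ST·TR·cos T = 1.4517e+05, so RS ≈ 381.01.
Law of cosines again: cos S = (RS² + ST² − TR²)/(2·RS·ST) ≈ 0.81165, so ∠S ≈ 35.74°.

∠S ≈ 35.743°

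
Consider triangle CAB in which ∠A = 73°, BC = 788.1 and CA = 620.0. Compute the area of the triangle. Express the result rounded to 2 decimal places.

area ≈ 207655.30

Law of sines: sin B = CA·sin A/BC ≈ 0.75233.
Since BC ≥ CA, only the acute value applies: ∠B ≈ 48.79°.
Then ∠C = 180° − ∠A − ∠B ≈ 58.21°.
Law of sines gives AB = BC·sin C/sin A ≈ 700.46.
Area = ½·BC·CA·sin C ≈ 2.0766e+05.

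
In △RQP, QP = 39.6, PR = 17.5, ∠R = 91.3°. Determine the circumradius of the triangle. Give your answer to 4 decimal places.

19.8051

Law of sines: sin Q = PR·sin R/QP ≈ 0.44181.
Since QP ≥ PR, only the acute value applies: ∠Q ≈ 26.22°.
Then ∠P = 180° − ∠R − ∠Q ≈ 62.48°.
Law of sines gives RQ = QP·sin P/sin R ≈ 35.129.
Circumradius = QP/(2 sin R) ≈ 19.805.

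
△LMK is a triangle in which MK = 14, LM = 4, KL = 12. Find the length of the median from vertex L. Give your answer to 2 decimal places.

Median from L: ½√(2·KL² + 2·LM² − MK²) ≈ 5.5678.

m_L ≈ 5.57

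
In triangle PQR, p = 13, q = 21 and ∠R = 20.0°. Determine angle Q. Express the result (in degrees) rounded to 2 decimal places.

By the law of cosines, r² = p² + q² − 2·p·q·cos R = 96.928, so r ≈ 9.8452.
Law of cosines again: cos Q = (r² + p² − q²)/(2·r·p) ≈ -0.68394, so ∠Q ≈ 133.15°.

133.15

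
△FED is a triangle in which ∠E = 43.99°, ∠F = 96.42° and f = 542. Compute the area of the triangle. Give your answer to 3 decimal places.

area ≈ 65422.957

The third angle is ∠D = 180° − ∠F − ∠E = 39.59°.
Law of sines: e = f·sin E/sin F ≈ 378.81.
Law of sines: d = f·sin D/sin F ≈ 347.59.
Area = ½·f·e·sin D ≈ 65423.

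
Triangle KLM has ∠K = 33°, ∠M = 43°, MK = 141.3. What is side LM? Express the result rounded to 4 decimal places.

The third angle is ∠L = 180° − ∠M − ∠K = 104.00°.
Law of sines: LM = MK·sin K/sin L ≈ 79.313.

79.3134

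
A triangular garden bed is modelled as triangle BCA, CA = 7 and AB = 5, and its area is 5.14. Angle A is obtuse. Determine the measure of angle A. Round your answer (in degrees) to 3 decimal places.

From area = ½·CA·AB·sin A, we get sin A = 2·area/(CA·AB) ≈ 0.29371.
Taking the obtuse solution, ∠A ≈ 162.92°.

∠A ≈ 162.920°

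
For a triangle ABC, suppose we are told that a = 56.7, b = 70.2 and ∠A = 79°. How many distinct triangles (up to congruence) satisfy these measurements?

0

b·sin A = 70.2·sin(79°) ≈ 68.91.
Since a = 56.7 < 68.91 = b sin A, no triangle exists.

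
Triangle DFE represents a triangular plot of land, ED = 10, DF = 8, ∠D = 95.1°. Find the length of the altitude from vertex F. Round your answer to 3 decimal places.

7.968

By the law of cosines, FE² = ED² + DF² − 2·ED·DF·cos D = 178.22, so FE ≈ 13.35.
Area = ½·ED·DF·sin D ≈ 39.842.
The altitude from F has length 2·area/ED ≈ 7.9683.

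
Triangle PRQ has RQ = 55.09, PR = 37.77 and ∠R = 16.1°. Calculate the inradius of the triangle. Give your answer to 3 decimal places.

r ≈ 5.045

By the law of cosines, QP² = PR² + RQ² − 2·PR·RQ·cos R = 463.2, so QP ≈ 21.522.
Area = ½·PR·RQ·sin R ≈ 288.51.
Semiperimeter s = (55.09+21.522+37.77)/2 = 57.191.
Inradius = area/s = 288.51/57.191 ≈ 5.0447.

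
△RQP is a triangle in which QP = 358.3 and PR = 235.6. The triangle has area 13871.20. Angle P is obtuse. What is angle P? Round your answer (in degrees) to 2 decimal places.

∠P ≈ 160.81°

From area = ½·QP·PR·sin P, we get sin P = 2·area/(QP·PR) ≈ 0.32864.
Taking the obtuse solution, ∠P ≈ 160.81°.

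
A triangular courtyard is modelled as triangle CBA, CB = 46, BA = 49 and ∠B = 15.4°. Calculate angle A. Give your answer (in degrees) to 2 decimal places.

∠A ≈ 69.15°

By the law of cosines, AC² = CB² + BA² − 2·CB·BA·cos B = 170.86, so AC ≈ 13.071.
Law of cosines again: cos A = (BA² + AC² − CB²)/(2·BA·AC) ≈ 0.35587, so ∠A ≈ 69.15°.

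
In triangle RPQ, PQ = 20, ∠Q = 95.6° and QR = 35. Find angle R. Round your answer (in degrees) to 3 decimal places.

By the law of cosines, RP² = PQ² + QR² − 2·PQ·QR·cos Q = 1761.6, so RP ≈ 41.972.
Law of cosines again: cos R = (QR² + RP² − PQ²)/(2·QR·RP) ≈ 0.88040, so ∠R ≈ 28.31°.

28.310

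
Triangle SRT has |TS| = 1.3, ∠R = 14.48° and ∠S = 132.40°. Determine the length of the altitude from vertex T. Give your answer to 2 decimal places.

0.96

The third angle is ∠T = 180° − ∠S − ∠R = 33.12°.
Law of sines: |RT| = |TS|·sin S/sin R ≈ 3.8393.
Law of sines: |SR| = |TS|·sin T/sin R ≈ 2.8408.
Area = ½·|TS|·|RT|·sin T ≈ 1.3636.
The altitude from T has length 2·area/|SR| ≈ 0.95999.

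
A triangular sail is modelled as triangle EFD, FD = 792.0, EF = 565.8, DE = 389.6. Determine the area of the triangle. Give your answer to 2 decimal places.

area ≈ 103148.90

Semiperimeter s = (792 + 389.6 + 565.8)/2 = 873.7.
Heron's formula: area = √(873.7·81.7·484.1·307.9) ≈ 1.0315e+05.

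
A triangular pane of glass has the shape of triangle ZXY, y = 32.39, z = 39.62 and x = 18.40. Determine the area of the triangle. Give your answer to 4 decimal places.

294.4910

Semiperimeter s = (39.62 + 18.4 + 32.39)/2 = 45.205.
Heron's formula: area = √(45.205·5.585·26.805·12.815) ≈ 294.49.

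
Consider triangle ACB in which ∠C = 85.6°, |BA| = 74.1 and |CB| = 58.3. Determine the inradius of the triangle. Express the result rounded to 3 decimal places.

r ≈ 16.033

Law of sines: sin A = |CB|·sin C/|BA| ≈ 0.78446.
Since |BA| ≥ |CB|, only the acute value applies: ∠A ≈ 51.67°.
Then ∠B = 180° − ∠C − ∠A ≈ 42.73°.
Law of sines gives |AC| = |BA|·sin B/sin C ≈ 50.428.
Area = ½·|BA|·|CB|·sin B ≈ 1465.7.
Semiperimeter s = (58.3+74.1+50.428)/2 = 91.414.
Inradius = area/s = 1465.7/91.414 ≈ 16.033.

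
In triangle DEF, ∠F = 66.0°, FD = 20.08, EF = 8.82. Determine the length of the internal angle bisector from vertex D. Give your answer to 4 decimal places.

By the law of cosines, DE² = EF² + FD² − 2·EF·FD·cos F = 336.93, so DE ≈ 18.356.
Law of cosines again: cos D = (FD² + DE² − EF²)/(2·FD·DE) ≈ 0.89850, so ∠D ≈ 26.04°.
The bisector from D has length 2·FD·DE·cos(∠D/2)/(FD+DE) ≈ 18.686.

t_D ≈ 18.6861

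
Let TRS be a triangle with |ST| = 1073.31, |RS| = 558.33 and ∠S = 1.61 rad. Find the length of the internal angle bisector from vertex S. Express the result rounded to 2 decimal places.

t_S ≈ 509.13

By the law of cosines, |TR|² = |RS|² + |ST|² − 2·|RS|·|ST|·cos S = 1.5107e+06, so |TR| ≈ 1229.1.
The bisector from S has length 2·|RS|·|ST|·cos(∠S/2)/(|RS|+|ST|) ≈ 509.13.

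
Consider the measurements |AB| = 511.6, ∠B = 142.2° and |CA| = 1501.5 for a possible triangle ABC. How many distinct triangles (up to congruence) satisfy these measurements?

1

|AB|·sin B = 511.6·sin(142.2°) ≈ 313.6.
Since ∠B is not acute, a triangle exists only if |CA| > |AB|; here |CA| > |AB|, so there is exactly one triangle.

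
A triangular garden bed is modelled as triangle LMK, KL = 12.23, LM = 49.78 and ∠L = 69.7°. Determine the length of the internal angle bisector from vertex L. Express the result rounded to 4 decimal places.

By the law of cosines, MK² = KL² + LM² − 2·KL·LM·cos L = 2205.2, so MK ≈ 46.959.
The bisector from L has length 2·KL·LM·cos(∠L/2)/(KL+LM) ≈ 16.114.

t_L ≈ 16.1142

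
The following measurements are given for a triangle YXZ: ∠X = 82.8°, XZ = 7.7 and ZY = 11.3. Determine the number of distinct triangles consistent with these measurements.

1

XZ·sin X = 7.7·sin(82.8°) ≈ 7.639.
Since ZY ≥ XZ, exactly one triangle exists.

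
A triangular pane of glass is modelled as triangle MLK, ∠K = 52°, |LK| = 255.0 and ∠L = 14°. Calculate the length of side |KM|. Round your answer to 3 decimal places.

67.528

The third angle is ∠M = 180° − ∠L − ∠K = 114.00°.
Law of sines: |KM| = |LK|·sin L/sin M ≈ 67.528.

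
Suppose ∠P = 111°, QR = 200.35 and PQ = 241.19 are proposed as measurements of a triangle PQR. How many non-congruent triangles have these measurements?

0

PQ·sin P = 241.19·sin(111°) ≈ 225.2.
Since ∠P is not acute, a triangle exists only if QR > PQ; here QR ≤ PQ, so there is no triangle.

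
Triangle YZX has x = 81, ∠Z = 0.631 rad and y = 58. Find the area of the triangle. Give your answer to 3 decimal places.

Area = ½·x·y·sin Z ≈ 1385.8.

area ≈ 1385.798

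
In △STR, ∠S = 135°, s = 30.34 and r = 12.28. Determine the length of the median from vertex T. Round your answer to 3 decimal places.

m_T ≈ 20.778

Law of sines: sin R = r·sin S/s ≈ 0.28620.
Since s ≥ r, only the acute value applies: ∠R ≈ 16.63°.
Then ∠T = 180° − ∠S − ∠R ≈ 28.37°.
Law of sines gives t = s·sin T/sin S ≈ 20.388.
Median from T: ½√(2·r² + 2·s² − t²) ≈ 20.778.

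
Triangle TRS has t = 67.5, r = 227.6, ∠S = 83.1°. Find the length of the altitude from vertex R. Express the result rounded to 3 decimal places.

By the law of cosines, s² = t² + r² − 2·t·r·cos S = 52667, so s ≈ 229.49.
Area = ½·t·r·sin S ≈ 7625.9.
The altitude from R has length 2·area/r ≈ 67.011.

67.011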